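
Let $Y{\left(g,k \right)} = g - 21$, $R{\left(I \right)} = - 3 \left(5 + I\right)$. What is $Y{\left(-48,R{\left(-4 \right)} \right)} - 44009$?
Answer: $-44078$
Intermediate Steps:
$R{\left(I \right)} = -15 - 3 I$
$Y{\left(g,k \right)} = -21 + g$ ($Y{\left(g,k \right)} = g - 21 = -21 + g$)
$Y{\left(-48,R{\left(-4 \right)} \right)} - 44009 = \left(-21 - 48\right) - 44009 = -69 - 44009 = -44078$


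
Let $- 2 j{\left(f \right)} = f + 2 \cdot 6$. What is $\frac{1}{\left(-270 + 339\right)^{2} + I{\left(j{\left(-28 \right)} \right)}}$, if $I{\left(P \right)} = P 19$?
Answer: $\frac{1}{4913} \approx 0.00020354$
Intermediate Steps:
$j{\left(f \right)} = -6 - \frac{f}{2}$ ($j{\left(f \right)} = - \frac{f + 2 \cdot 6}{2} = - \frac{f + 12}{2} = - \frac{12 + f}{2} = -6 - \frac{f}{2}$)
$I{\left(P \right)} = 19 P$
$\frac{1}{\left(-270 + 339\right)^{2} + I{\left(j{\left(-28 \right)} \right)}} = \frac{1}{\left(-270 + 339\right)^{2} + 19 \left(-6 - -14\right)} = \frac{1}{69^{2} + 19 \left(-6 + 14\right)} = \frac{1}{4761 + 19 \cdot 8} = \frac{1}{4761 + 152} = \frac{1}{4913}$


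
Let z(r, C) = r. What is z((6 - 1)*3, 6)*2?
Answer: 30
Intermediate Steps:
z((6 - 1)*3, 6)*2 = ((6 - 1)*3)*2 = (5*3)*2 = 15*2 = 30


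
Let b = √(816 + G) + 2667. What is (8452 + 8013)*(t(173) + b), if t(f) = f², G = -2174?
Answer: 536693140 + 16465*I*√1358 ≈ 5.3669e+8 + 6.0675e+5*I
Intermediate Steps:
b = 2667 + I*√1358 (b = √(816 - 2174) + 2667 = √(-1358) + 2667 = I*√1358 + 2667 = 2667 + I*√1358 ≈ 2667.0 + 36.851*I)
(8452 + 8013)*(t(173) + b) = (8452 + 8013)*(173² + (2667 + I*√1358)) = 16465*(29929 + (2667 + I*√1358)) = 16465*(32596 + I*√1358) = 536693140 + 16465*I*√1358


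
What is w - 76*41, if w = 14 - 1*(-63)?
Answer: -3039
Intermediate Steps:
w = 77 (w = 14 + 63 = 77)
w - 76*41 = 77 - 76*41 = 77 - 3116 = -3039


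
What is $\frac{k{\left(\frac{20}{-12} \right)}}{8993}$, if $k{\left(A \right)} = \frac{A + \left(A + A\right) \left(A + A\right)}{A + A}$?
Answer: $- \frac{1}{3174} \approx -0.00031506$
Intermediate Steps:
$k{\left(A \right)} = \frac{A + 4 A^{2}}{2 A}$ ($k{\left(A \right)} = \frac{A + 2 A 2 A}{2 A} = \left(A + 4 A^{2}\right) \frac{1}{2 A} = \frac{A + 4 A^{2}}{2 A}$)
$\frac{k{\left(\frac{20}{-12} \right)}}{8993} = \frac{\frac{1}{2} + 2 \frac{20}{-12}}{8993} = \left(\frac{1}{2} + 2 \cdot 20 \left(- \frac{1}{12}\right)\right) \frac{1}{8993} = \left(\frac{1}{2} + 2 \left(- \frac{5}{3}\right)\right) \frac{1}{8993} = \left(\frac{1}{2} - \frac{10}{3}\right) \frac{1}{8993} = \left(- \frac{17}{6}\right) \frac{1}{8993} = - \frac{1}{3174}$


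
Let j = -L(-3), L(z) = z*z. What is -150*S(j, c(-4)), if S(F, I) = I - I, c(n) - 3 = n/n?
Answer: 0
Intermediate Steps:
L(z) = z²
c(n) = 4 (c(n) = 3 + n/n = 3 + 1 = 4)
j = -9 (j = -1*(-3)² = -1*9 = -9)
S(F, I) = 0
-150*S(j, c(-4)) = -150*0 = 0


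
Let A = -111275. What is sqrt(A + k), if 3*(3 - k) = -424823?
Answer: sqrt(273021)/3 ≈ 174.17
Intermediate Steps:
k = 424832/3 (k = 3 - 1/3*(-424823) = 3 + 424823/3 = 424832/3 ≈ 1.4161e+5)
sqrt(A + k) = sqrt(-111275 + 424832/3) = sqrt(91007/3) = sqrt(273021)/3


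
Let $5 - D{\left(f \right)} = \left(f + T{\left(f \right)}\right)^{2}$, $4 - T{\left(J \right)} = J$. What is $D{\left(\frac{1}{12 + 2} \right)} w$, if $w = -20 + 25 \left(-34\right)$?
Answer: $9570$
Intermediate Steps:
$T{\left(J \right)} = 4 - J$
$w = -870$ ($w = -20 - 850 = -870$)
$D{\left(f \right)} = -11$ ($D{\left(f \right)} = 5 - \left(f - \left(-4 + f\right)\right)^{2} = 5 - 4^{2} = 5 - 16 = -11$)
$D{\left(\frac{1}{12 + 2} \right)} w = \left(-11\right) \left(-870\right) = 9570$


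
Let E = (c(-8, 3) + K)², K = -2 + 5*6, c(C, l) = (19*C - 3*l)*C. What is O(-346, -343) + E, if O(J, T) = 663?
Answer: 1732519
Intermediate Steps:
c(C, l) = C*(-3*l + 19*C) (c(C, l) = (-3*l + 19*C)*C = C*(-3*l + 19*C))
K = 28 (K = -2 + 30 = 28)
E = 1731856 (E = (-8*(-3*3 + 19*(-8)) + 28)² = (-8*(-9 - 152) + 28)² = (-8*(-161) + 28)² = (1288 + 28)² = 1316² = 1731856)
O(-346, -343) + E = 663 + 1731856 = 1732519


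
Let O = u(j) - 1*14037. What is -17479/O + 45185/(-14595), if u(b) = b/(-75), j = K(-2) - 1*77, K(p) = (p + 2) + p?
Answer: -812374811/438974232 ≈ -1.8506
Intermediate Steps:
K(p) = 2 + 2*p (K(p) = (2 + p) + p = 2 + 2*p)
j = -79 (j = (2 + 2*(-2)) - 1*77 = (2 - 4) - 77 = -2 - 77 = -79)
u(b) = -b/75 (u(b) = b*(-1/75) = -b/75)
O = -1052696/75 (O = -1/75*(-79) - 1*14037 = 79/75 - 14037 = -1052696/75 ≈ -14036.)
-17479/O + 45185/(-14595) = -17479/(-1052696/75) + 45185/(-14595) = -17479*(-75/1052696) + 45185*(-1/14595) = 1310925/1052696 - 1291/417 = -812374811/438974232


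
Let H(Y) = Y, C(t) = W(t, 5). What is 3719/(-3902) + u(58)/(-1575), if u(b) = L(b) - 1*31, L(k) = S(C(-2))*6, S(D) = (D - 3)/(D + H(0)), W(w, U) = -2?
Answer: -5794993/6145650 ≈ -0.94294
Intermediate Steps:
C(t) = -2
S(D) = (-3 + D)/D (S(D) = (D - 3)/(D + 0) = (-3 + D)/D)
L(k) = 15 (L(k) = ((-3 - 2)/(-2))*6 = -½*(-5)*6 = (5/2)*6 = 15)
u(b) = -16 (u(b) = 15 - 1*31 = 15 - 31 = -16)
3719/(-3902) + u(58)/(-1575) = 3719/(-3902) - 16/(-1575) = 3719*(-1/3902) - 16*(-1/1575) = -3719/3902 + 16/1575 = -5794993/6145650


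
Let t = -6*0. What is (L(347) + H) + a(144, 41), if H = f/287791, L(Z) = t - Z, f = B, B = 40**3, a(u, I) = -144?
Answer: -141241381/287791 ≈ -490.78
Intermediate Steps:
B = 64000
f = 64000
t = 0
L(Z) = -Z (L(Z) = 0 - Z = -Z)
H = 64000/287791 ≈ 0.22238
(L(347) + H) + a(144, 41) = (-1*347 + 64000/287791) - 144 = (-347 + 64000/287791) - 144 = -99799477/287791 - 144 = -141241381/287791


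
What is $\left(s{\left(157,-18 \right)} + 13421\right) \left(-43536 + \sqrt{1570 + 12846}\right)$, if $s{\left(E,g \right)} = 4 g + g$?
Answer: $-580378416 + 53324 \sqrt{901} \approx -5.7878 \cdot 10^{8}$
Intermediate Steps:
$s{\left(E,g \right)} = 5 g$
$\left(s{\left(157,-18 \right)} + 13421\right) \left(-43536 + \sqrt{1570 + 12846}\right) = \left(5 \left(-18\right) + 13421\right) \left(-43536 + \sqrt{1570 + 12846}\right) = \left(-90 + 13421\right) \left(-43536 + \sqrt{14416}\right) = 13331 \left(-43536 + 4 \sqrt{901}\right) = -580378416 + 53324 \sqrt{901}$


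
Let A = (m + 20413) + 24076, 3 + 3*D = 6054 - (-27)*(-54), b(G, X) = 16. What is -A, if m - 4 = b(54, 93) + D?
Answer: -46040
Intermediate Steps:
D = 1531 (D = -1 + (6054 - (-27)*(-54))/3 = -1 + (6054 - 1*1458)/3 = -1 + (6054 - 1458)/3 = -1 + (1/3)*4596 = -1 + 1532 = 1531)
m = 1551 (m = 4 + (16 + 1531) = 4 + 1547 = 1551)
A = 46040 (A = (1551 + 20413) + 24076 = 21964 + 24076 = 46040)
-A = -1*46040 = -46040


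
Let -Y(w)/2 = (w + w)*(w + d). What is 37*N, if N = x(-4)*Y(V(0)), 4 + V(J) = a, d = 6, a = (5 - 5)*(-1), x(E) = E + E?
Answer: -9472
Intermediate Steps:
x(E) = 2*E
a = 0 (a = 0*(-1) = 0)
V(J) = -4 (V(J) = -4 + 0 = -4)
Y(w) = -4*w*(6 + w) (Y(w) = -2*(w + w)*(w + 6) = -2*2*w*(6 + w) = -4*w*(6 + w))
N = -256 (N = (2*(-4))*(-4*(-4)*(6 - 4)) = -(-32)*(-4)*2 = -8*32 = -256)
37*N = 37*(-256) = -9472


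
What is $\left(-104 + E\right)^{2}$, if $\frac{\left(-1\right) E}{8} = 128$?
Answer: $1272384$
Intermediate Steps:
$E = -1024$ ($E = \left(-8\right) 128 = -1024$)
$\left(-104 + E\right)^{2} = \left(-104 - 1024\right)^{2} = \left(-1128\right)^{2} = 1272384$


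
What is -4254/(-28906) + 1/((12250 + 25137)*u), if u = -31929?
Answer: 2539062680968/17252972795919 ≈ 0.14717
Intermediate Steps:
-4254/(-28906) + 1/((12250 + 25137)*u) = -4254/(-28906) + 1/((12250 + 25137)*(-31929)) = -4254*(-1/28906) - 1/31929/37387 = 2127/14453 + (1/37387)*(-1/31929) = 2127/14453 - 1/1193729523 = 2539062680968/17252972795919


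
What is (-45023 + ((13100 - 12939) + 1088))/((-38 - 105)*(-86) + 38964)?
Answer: -21887/25631 ≈ -0.85393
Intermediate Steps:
(-45023 + ((13100 - 12939) + 1088))/((-38 - 105)*(-86) + 38964) = (-45023 + (161 + 1088))/(-143*(-86) + 38964) = (-45023 + 1249)/(12298 + 38964) = -43774/51262 = -43774*1/51262 = -21887/25631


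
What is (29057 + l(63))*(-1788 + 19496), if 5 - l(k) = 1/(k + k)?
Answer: 32421674594/63 ≈ 5.1463e+8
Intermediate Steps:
l(k) = 5 - 1/(2*k) (l(k) = 5 - 1/(k + k) = 5 - 1/(2*k))
(29057 + l(63))*(-1788 + 19496) = (29057 + (5 - 1/2/63))*(-1788 + 19496) = (29057 + (5 - 1/2*1/63))*17708 = (29057 + (5 - 1/126))*17708 = (29057 + 629/126)*17708 = (3661811/126)*17708 = 32421674594/63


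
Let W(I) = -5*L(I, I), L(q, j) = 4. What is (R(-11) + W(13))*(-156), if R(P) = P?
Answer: 4836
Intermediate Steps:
W(I) = -20 (W(I) = -5*4 = -20)
(R(-11) + W(13))*(-156) = (-11 - 20)*(-156) = -31*(-156) = 4836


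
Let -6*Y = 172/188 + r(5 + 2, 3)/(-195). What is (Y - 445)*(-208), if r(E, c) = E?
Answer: 195828848/2115 ≈ 92591.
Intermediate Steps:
Y = -4028/27495 (Y = -(172/188 + (5 + 2)/(-195))/6 = -(172*(1/188) + 7*(-1/195))/6 = -(43/47 - 7/195)/6 = -⅙*8056/9165 = -4028/27495 ≈ -0.14650)
(Y - 445)*(-208) = (-4028/27495 - 445)*(-208) = -12239303/27495*(-208) = 195828848/2115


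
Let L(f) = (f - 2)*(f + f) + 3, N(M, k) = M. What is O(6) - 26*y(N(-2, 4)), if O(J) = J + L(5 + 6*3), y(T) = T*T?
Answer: 871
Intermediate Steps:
y(T) = T**2
L(f) = 3 + 2*f*(-2 + f) (L(f) = (-2 + f)*(2*f) + 3 = 2*f*(-2 + f) + 3 = 3 + 2*f*(-2 + f))
O(J) = 969 + J (O(J) = J + (3 - 4*(5 + 6*3) + 2*(5 + 6*3)**2) = J + (3 - 4*(5 + 18) + 2*(5 + 18)**2) = J + (3 - 4*23 + 2*23**2) = J + (3 - 92 + 2*529) = J + (3 - 92 + 1058) = J + 969 = 969 + J)
O(6) - 26*y(N(-2, 4)) = (969 + 6) - 26*(-2)**2 = 975 - 26*4 = 975 - 104 = 871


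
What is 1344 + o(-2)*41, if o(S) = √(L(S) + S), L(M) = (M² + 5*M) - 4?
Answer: 1344 + 82*I*√3 ≈ 1344.0 + 142.03*I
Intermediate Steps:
L(M) = -4 + M² + 5*M
o(S) = √(-4 + S² + 6*S) (o(S) = √((-4 + S² + 5*S) + S) = √(-4 + S² + 6*S))
1344 + o(-2)*41 = 1344 + √(-4 + (-2)² + 6*(-2))*41 = 1344 + √(-4 + 4 - 12)*41 = 1344 + √(-12)*41 = 1344 + (2*I*√3)*41 = 1344 + 82*I*√3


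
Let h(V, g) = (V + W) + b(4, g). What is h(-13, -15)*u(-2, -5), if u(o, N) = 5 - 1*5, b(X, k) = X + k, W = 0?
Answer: 0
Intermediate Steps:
u(o, N) = 0 (u(o, N) = 5 - 5 = 0)
h(V, g) = 4 + V + g (h(V, g) = (V + 0) + (4 + g) = V + (4 + g) = 4 + V + g)
h(-13, -15)*u(-2, -5) = (4 - 13 - 15)*0 = -24*0 = 0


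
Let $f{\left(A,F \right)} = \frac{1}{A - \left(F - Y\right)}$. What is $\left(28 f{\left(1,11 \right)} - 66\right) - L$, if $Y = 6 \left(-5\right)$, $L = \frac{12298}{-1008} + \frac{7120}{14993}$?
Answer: $- \frac{2077066027}{37782360} \approx -54.974$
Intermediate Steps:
$L = - \frac{88603477}{7556472}$ ($L = 12298 \left(- \frac{1}{1008}\right) + 7120 \cdot \frac{1}{14993} = - \frac{6149}{504} + \frac{7120}{14993} = - \frac{88603477}{7556472} \approx -11.726$)
$Y = -30$
$f{\left(A,F \right)} = \frac{1}{-30 + A - F}$ ($f{\left(A,F \right)} = \frac{1}{A - \left(30 + F\right)} = \frac{1}{-30 + A - F}$)
$\left(28 f{\left(1,11 \right)} - 66\right) - L = \left(\frac{28}{-30 + 1 - 11} - 66\right) - - \frac{88603477}{7556472} = \left(\frac{28}{-30 + 1 - 11} - 66\right) + \frac{88603477}{7556472} = \left(\frac{28}{-40} - 66\right) + \frac{88603477}{7556472} = \left(28 \left(- \frac{1}{40}\right) - 66\right) + \frac{88603477}{7556472} = \left(- \frac{7}{10} - 66\right) + \frac{88603477}{7556472} = - \frac{667}{10} + \frac{88603477}{7556472} = - \frac{2077066027}{37782360}$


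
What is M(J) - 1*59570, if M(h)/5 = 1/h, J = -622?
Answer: -37052545/622 ≈ -59570.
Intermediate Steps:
M(h) = 5/h
M(J) - 1*59570 = 5/(-622) - 1*59570 = 5*(-1/622) - 59570 = -5/622 - 59570 = -37052545/622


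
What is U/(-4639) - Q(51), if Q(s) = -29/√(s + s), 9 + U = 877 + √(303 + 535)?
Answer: -868/4639 - √838/4639 + 29*√102/102 ≈ 2.6781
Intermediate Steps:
U = 868 + √838 (U = -9 + (877 + √(303 + 535)) = -9 + (877 + √838) = 868 + √838 ≈ 896.95)
Q(s) = -29*√2/(2*√s)
U/(-4639) - Q(51) = (868 + √838)/(-4639) - (-29)*√2/(2*√51) = (868 + √838)*(-1/4639) - (-29)*√2*√51/51/2 = (-868/4639 - √838/4639) - (-29)*√102/102 = (-868/4639 - √838/4639) + 29*√102/102 = -868/4639 - √838/4639 + 29*√102/102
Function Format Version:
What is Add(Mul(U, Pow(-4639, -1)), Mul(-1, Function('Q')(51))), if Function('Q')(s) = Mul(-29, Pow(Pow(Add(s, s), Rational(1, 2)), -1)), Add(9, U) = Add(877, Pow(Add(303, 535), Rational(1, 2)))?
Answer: Add(Rational(-868, 4639), Mul(Rational(-1, 4639), Pow(838, Rational(1, 2))), Mul(Rational(29, 102), Pow(102, Rational(1, 2)))) ≈ 2.6781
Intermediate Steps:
U = Add(868, Pow(838, Rational(1, 2))) (U = Add(-9, Add(877, Pow(Add(303, 535), Rational(1, 2)))) = Add(-9, Add(877, Pow(838, Rational(1, 2)))) = Add(868, Pow(838, Rational(1, 2))) ≈ 896.95)
Function('Q')(s) = Mul(Rational(-29, 2), Pow(2, Rational(1, 2)), Pow(s, Rational(-1, 2))) (Function('Q')(s) = Mul(-29, Pow(Pow(Mul(2, s), Rational(1, 2)), -1)) = Mul(-29, Pow(Mul(Pow(2, Rational(1, 2)), Pow(s, Rational(1, 2))), -1)) = Mul(-29, Mul(Rational(1, 2), Pow(2, Rational(1, 2)), Pow(s, Rational(-1, 2)))) = Mul(Rational(-29, 2), Pow(2, Rational(1, 2)), Pow(s, Rational(-1, 2))))
Add(Mul(U, Pow(-4639, -1)), Mul(-1, Function('Q')(51))) = Add(Mul(Add(868, Pow(838, Rational(1, 2))), Pow(-4639, -1)), Mul(-1, Mul(Rational(-29, 2), Pow(2, Rational(1, 2)), Pow(51, Rational(-1, 2))))) = Add(Mul(Add(868, Pow(838, Rational(1, 2))), Rational(-1, 4639)), Mul(-1, Mul(Rational(-29, 2), Pow(2, Rational(1, 2)), Mul(Rational(1, 51), Pow(51, Rational(1, 2)))))) = Add(Add(Rational(-868, 4639), Mul(Rational(-1, 4639), Pow(838, Rational(1, 2)))), Mul(-1, Mul(Rational(-29, 102), Pow(102, Rational(1, 2))))) = Add(Add(Rational(-868, 4639), Mul(Rational(-1, 4639), Pow(838, Rational(1, 2)))), Mul(Rational(29, 102), Pow(102, Rational(1, 2)))) = Add(Rational(-868, 4639), Mul(Rational(-1, 4639), Pow(838, Rational(1, 2))), Mul(Rational(29, 102), Pow(102, Rational(1, 2))))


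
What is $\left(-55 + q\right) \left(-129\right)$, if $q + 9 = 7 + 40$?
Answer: $2193$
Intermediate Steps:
$q = 38$ ($q = -9 + \left(7 + 40\right) = -9 + 47 = 38$)
$\left(-55 + q\right) \left(-129\right) = \left(-55 + 38\right) \left(-129\right) = \left(-17\right) \left(-129\right) = 2193$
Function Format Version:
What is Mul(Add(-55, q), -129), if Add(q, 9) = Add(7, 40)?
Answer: 2193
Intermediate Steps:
q = 38 (q = Add(-9, Add(7, 40)) = Add(-9, 47) = 38)
Mul(Add(-55, q), -129) = Mul(Add(-55, 38), -129) = Mul(-17, -129) = 2193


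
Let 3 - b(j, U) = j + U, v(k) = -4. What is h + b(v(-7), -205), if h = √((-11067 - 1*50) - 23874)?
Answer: 212 + I*√34991 ≈ 212.0 + 187.06*I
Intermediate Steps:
h = I*√34991 (h = √((-11067 - 50) - 23874) = √(-11117 - 23874) = √(-34991) = I*√34991 ≈ 187.06*I)
b(j, U) = 3 - U - j (b(j, U) = 3 - (j + U) = 3 - (U + j) = 3 + (-U - j) = 3 - U - j)
h + b(v(-7), -205) = I*√34991 + (3 - 1*(-205) - 1*(-4)) = I*√34991 + (3 + 205 + 4) = I*√34991 + 212 = 212 + I*√34991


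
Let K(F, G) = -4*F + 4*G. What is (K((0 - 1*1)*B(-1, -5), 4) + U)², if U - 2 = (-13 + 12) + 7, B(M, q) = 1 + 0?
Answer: 784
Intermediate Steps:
B(M, q) = 1
U = 8 (U = 2 + ((-13 + 12) + 7) = 2 + (-1 + 7) = 2 + 6 = 8)
(K((0 - 1*1)*B(-1, -5), 4) + U)² = ((-4*(0 - 1*1) + 4*4) + 8)² = ((-4*(0 - 1) + 16) + 8)² = ((-(-4) + 16) + 8)² = ((-4*(-1) + 16) + 8)² = ((4 + 16) + 8)² = (20 + 8)² = 28² = 784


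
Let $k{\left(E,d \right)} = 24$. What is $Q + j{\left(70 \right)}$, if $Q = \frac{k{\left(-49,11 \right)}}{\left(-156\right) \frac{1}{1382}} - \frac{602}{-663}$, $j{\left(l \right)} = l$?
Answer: $- \frac{93952}{663} \approx -141.71$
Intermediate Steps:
$Q = - \frac{140362}{663}$ ($Q = \frac{24}{\left(-156\right) \frac{1}{1382}} - \frac{602}{-663} = \frac{24}{\left(-156\right) \frac{1}{1382}} - - \frac{602}{663} = \frac{24}{- \frac{78}{691}} + \frac{602}{663} = 24 \left(- \frac{691}{78}\right) + \frac{602}{663} = - \frac{2764}{13} + \frac{602}{663} = - \frac{140362}{663} \approx -211.71$)
$Q + j{\left(70 \right)} = - \frac{140362}{663} + 70 = - \frac{93952}{663}$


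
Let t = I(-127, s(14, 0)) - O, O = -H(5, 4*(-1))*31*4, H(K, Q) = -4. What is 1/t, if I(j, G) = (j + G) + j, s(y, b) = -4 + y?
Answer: -1/740 ≈ -0.0013514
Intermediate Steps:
I(j, G) = G + 2*j (I(j, G) = (G + j) + j = G + 2*j)
O = 496 (O = -(-4*31)*4 = -(-124)*4 = -1*(-496) = 496)
t = -740 (t = ((-4 + 14) + 2*(-127)) - 1*496 = (10 - 254) - 496 = -244 - 496 = -740)
1/t = 1/(-740) = -1/740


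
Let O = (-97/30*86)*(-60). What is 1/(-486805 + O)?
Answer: -1/470121 ≈ -2.1271e-6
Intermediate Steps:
O = 16684 (O = (-97*1/30*86)*(-60) = -97/30*86*(-60) = -4171/15*(-60) = 16684)
1/(-486805 + O) = 1/(-486805 + 16684) = 1/(-470121) = -1/470121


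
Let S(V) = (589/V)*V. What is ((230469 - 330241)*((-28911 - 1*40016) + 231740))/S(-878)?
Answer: -16244178636/589 ≈ -2.7579e+7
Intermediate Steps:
S(V) = 589
((230469 - 330241)*((-28911 - 1*40016) + 231740))/S(-878) = ((230469 - 330241)*((-28911 - 1*40016) + 231740))/589 = -99772*((-28911 - 40016) + 231740)*(1/589) = -99772*(-68927 + 231740)*(1/589) = -99772*162813*(1/589) = -16244178636*1/589 = -16244178636/589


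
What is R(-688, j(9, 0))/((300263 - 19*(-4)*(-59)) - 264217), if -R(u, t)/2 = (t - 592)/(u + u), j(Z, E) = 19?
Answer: -573/21714656 ≈ -2.6388e-5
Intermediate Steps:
R(u, t) = -(-592 + t)/u (R(u, t) = -2*(t - 592)/(u + u) = -2*(-592 + t)/(2*u) = -2*(-592 + t)*1/(2*u) = -(-592 + t)/u)
R(-688, j(9, 0))/((300263 - 19*(-4)*(-59)) - 264217) = ((592 - 1*19)/(-688))/((300263 - 19*(-4)*(-59)) - 264217) = (-(592 - 19)/688)/((300263 + 76*(-59)) - 264217) = (-1/688*573)/((300263 - 4484) - 264217) = -573/(688*(295779 - 264217)) = -573/688/31562 = -573/688*1/31562 = -573/21714656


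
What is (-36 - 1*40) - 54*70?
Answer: -3856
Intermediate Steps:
(-36 - 1*40) - 54*70 = (-36 - 40) - 3780 = -76 - 3780 = -3856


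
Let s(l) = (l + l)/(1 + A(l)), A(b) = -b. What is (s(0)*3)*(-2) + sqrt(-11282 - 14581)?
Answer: I*sqrt(25863) ≈ 160.82*I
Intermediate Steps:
s(l) = 2*l/(1 - l) (s(l) = (l + l)/(1 - l) = (2*l)/(1 - l) = 2*l/(1 - l))
(s(0)*3)*(-2) + sqrt(-11282 - 14581) = (-2*0/(-1 + 0)*3)*(-2) + sqrt(-11282 - 14581) = (-2*0/(-1)*3)*(-2) + sqrt(-25863) = (-2*0*(-1)*3)*(-2) + I*sqrt(25863) = (0*3)*(-2) + I*sqrt(25863) = 0*(-2) + I*sqrt(25863) = 0 + I*sqrt(25863) = I*sqrt(25863)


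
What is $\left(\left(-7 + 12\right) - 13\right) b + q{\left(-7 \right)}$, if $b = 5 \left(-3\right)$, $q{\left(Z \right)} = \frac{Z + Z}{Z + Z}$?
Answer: $121$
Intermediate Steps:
$q{\left(Z \right)} = 1$ ($q{\left(Z \right)} = \frac{2 Z}{2 Z} = 2 Z \frac{1}{2 Z} = 1$)
$b = -15$
$\left(\left(-7 + 12\right) - 13\right) b + q{\left(-7 \right)} = \left(\left(-7 + 12\right) - 13\right) \left(-15\right) + 1 = \left(5 - 13\right) \left(-15\right) + 1 = \left(-8\right) \left(-15\right) + 1 = 120 + 1 = 121$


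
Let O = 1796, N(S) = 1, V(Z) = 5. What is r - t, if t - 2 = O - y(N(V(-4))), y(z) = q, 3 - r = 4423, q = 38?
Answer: -6180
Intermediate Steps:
r = -4420 (r = 3 - 1*4423 = 3 - 4423 = -4420)
y(z) = 38
t = 1760 (t = 2 + (1796 - 1*38) = 2 + (1796 - 38) = 2 + 1758 = 1760)
r - t = -4420 - 1*1760 = -4420 - 1760 = -6180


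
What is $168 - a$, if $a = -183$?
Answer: $351$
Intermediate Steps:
$168 - a = 168 - -183 = 168 + 183 = 351$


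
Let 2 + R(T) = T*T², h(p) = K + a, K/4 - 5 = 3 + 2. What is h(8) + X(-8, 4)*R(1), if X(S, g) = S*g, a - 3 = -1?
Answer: 74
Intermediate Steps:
K = 40 (K = 20 + 4*(3 + 2) = 20 + 4*5 = 20 + 20 = 40)
a = 2 (a = 3 - 1 = 2)
h(p) = 42 (h(p) = 40 + 2 = 42)
R(T) = -2 + T³ (R(T) = -2 + T*T² = -2 + T³)
h(8) + X(-8, 4)*R(1) = 42 + (-8*4)*(-2 + 1³) = 42 - 32*(-2 + 1) = 42 - 32*(-1) = 42 + 32 = 74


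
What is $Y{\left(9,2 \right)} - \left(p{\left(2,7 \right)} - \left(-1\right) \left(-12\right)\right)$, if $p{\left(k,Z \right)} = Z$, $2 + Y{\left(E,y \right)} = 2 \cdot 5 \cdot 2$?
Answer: $23$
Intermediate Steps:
$Y{\left(E,y \right)} = 18$ ($Y{\left(E,y \right)} = -2 + 2 \cdot 5 \cdot 2 = -2 + 10 \cdot 2 = -2 + 20 = 18$)
$Y{\left(9,2 \right)} - \left(p{\left(2,7 \right)} - \left(-1\right) \left(-12\right)\right) = 18 - \left(7 - \left(-1\right) \left(-12\right)\right) = 18 - \left(7 - 12\right) = 18 - -5 = 18 + 5 = 23$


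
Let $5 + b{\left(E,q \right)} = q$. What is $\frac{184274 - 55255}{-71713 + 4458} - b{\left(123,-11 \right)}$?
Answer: $\frac{947061}{67255} \approx 14.082$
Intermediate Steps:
$b{\left(E,q \right)} = -5 + q$
$\frac{184274 - 55255}{-71713 + 4458} - b{\left(123,-11 \right)} = \frac{184274 - 55255}{-71713 + 4458} - \left(-5 - 11\right) = \frac{129019}{-67255} - -16 = 129019 \left(- \frac{1}{67255}\right) + 16 = - \frac{129019}{67255} + 16 = \frac{947061}{67255}$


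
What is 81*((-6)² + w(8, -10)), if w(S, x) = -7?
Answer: 2349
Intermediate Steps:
81*((-6)² + w(8, -10)) = 81*((-6)² - 7) = 81*(36 - 7) = 81*29 = 2349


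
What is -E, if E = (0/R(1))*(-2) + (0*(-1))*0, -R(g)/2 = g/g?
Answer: 0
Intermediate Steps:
R(g) = -2 (R(g) = -2*g/g = -2*1 = -2)
E = 0 (E = (0/(-2))*(-2) + (0*(-1))*0 = (0*(-½))*(-2) + 0*0 = 0*(-2) + 0 = 0 + 0 = 0)
-E = -1*0 = 0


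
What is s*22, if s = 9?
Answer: 198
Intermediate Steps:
s*22 = 9*22 = 198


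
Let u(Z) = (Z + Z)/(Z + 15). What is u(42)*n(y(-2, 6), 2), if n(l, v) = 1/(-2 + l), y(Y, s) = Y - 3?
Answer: -4/19 ≈ -0.21053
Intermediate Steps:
y(Y, s) = -3 + Y
u(Z) = 2*Z/(15 + Z) (u(Z) = (2*Z)/(15 + Z) = 2*Z/(15 + Z))
u(42)*n(y(-2, 6), 2) = (2*42/(15 + 42))/(-2 + (-3 - 2)) = (2*42/57)/(-2 - 5) = (2*42*(1/57))/(-7) = (28/19)*(-1/7) = -4/19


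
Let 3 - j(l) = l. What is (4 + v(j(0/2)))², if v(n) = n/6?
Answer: 81/4 ≈ 20.250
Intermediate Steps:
j(l) = 3 - l
v(n) = n/6 (v(n) = n*(⅙) = n/6)
(4 + v(j(0/2)))² = (4 + (3 - 0/2)/6)² = (4 + (3 - 1*0)/6)² = (4 + (3 + 0)/6)² = (4 + (⅙)*3)² = (4 + ½)² = (9/2)² = 81/4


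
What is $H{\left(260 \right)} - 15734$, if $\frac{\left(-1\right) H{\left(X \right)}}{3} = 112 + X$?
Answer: $-16850$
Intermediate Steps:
$H{\left(X \right)} = -336 - 3 X$ ($H{\left(X \right)} = - 3 \left(112 + X\right) = -336 - 3 X$)
$H{\left(260 \right)} - 15734 = \left(-336 - 780\right) - 15734 = -1116 - 15734 = -16850$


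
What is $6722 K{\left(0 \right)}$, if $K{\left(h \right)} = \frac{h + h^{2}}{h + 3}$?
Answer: $0$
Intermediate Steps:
$K{\left(h \right)} = \frac{h + h^{2}}{3 + h}$
$6722 K{\left(0 \right)} = 6722 \frac{0 \left(1 + 0\right)}{3 + 0} = 6722 \cdot 0 \cdot \frac{1}{3} \cdot 1 = 6722 \cdot 0 = 0$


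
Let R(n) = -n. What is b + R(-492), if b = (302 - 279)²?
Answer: 1021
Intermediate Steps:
b = 529 (b = 23² = 529)
b + R(-492) = 529 - 1*(-492) = 529 + 492 = 1021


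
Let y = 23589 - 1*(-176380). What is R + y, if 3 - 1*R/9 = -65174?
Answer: 786562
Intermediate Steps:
R = 586593 (R = 27 - 9*(-65174) = 27 + 586566 = 586593)
y = 199969 (y = 23589 + 176380 = 199969)
R + y = 586593 + 199969 = 786562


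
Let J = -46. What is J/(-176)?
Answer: 23/88 ≈ 0.26136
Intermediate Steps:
J/(-176) = -46/(-176) = -46*(-1/176) = 23/88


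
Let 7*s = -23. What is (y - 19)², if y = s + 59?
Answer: 66049/49 ≈ 1347.9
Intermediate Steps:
s = -23/7 (s = (⅐)*(-23) = -23/7 ≈ -3.2857)
y = 390/7 (y = -23/7 + 59 = 390/7 ≈ 55.714)
(y - 19)² = (390/7 - 19)² = (257/7)² = 66049/49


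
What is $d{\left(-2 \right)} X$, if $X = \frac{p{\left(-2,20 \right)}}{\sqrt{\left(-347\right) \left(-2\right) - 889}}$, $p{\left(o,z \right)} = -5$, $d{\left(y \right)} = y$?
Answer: $- \frac{2 i \sqrt{195}}{39} \approx - 0.71611 i$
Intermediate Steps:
$X = \frac{i \sqrt{195}}{39}$ ($X = - \frac{5}{\sqrt{\left(-347\right) \left(-2\right) - 889}} = - \frac{5}{\sqrt{694 - 889}} = - \frac{5}{\sqrt{-195}} = - \frac{5}{i \sqrt{195}} = - 5 \left(- \frac{i \sqrt{195}}{195}\right) = \frac{i \sqrt{195}}{39} \approx 0.35806 i$)
$d{\left(-2 \right)} X = - 2 \frac{i \sqrt{195}}{39} = - \frac{2 i \sqrt{195}}{39}$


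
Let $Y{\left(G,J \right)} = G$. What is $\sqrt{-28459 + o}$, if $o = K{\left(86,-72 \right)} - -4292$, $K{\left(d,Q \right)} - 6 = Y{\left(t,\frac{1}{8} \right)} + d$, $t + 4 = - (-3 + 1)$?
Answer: $i \sqrt{24077} \approx 155.17 i$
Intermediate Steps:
$t = -2$ ($t = -4 - \left(-3 + 1\right) = -4 - -2 = -4 + 2 = -2$)
$K{\left(d,Q \right)} = 4 + d$ ($K{\left(d,Q \right)} = 6 + \left(-2 + d\right) = 4 + d$)
$o = 4382$ ($o = \left(4 + 86\right) - -4292 = 90 + 4292 = 4382$)
$\sqrt{-28459 + o} = \sqrt{-28459 + 4382} = \sqrt{-24077} = i \sqrt{24077}$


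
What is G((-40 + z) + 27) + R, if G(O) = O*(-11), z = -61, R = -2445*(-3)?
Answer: 8149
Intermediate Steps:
R = 7335
G(O) = -11*O
G((-40 + z) + 27) + R = -11*((-40 - 61) + 27) + 7335 = -11*(-101 + 27) + 7335 = -11*(-74) + 7335 = 814 + 7335 = 8149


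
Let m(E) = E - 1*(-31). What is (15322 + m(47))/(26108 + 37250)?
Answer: 7700/31679 ≈ 0.24306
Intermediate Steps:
m(E) = 31 + E (m(E) = E + 31 = 31 + E)
(15322 + m(47))/(26108 + 37250) = (15322 + (31 + 47))/(26108 + 37250) = (15322 + 78)/63358 = 15400*(1/63358) = 7700/31679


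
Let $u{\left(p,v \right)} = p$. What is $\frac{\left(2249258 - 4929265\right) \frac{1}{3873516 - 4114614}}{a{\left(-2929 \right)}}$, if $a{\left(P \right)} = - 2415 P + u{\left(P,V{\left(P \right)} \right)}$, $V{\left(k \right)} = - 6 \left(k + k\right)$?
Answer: $\frac{243637}{154973542308} \approx 1.5721 \cdot 10^{-6}$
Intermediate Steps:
$V{\left(k \right)} = - 12 k$ ($V{\left(k \right)} = - 6 \cdot 2 k = - 12 k$)
$a{\left(P \right)} = - 2414 P$ ($a{\left(P \right)} = - 2415 P + P = - 2414 P$)
$\frac{\left(2249258 - 4929265\right) \frac{1}{3873516 - 4114614}}{a{\left(-2929 \right)}} = \frac{\left(2249258 - 4929265\right) \frac{1}{3873516 - 4114614}}{\left(-2414\right) \left(-2929\right)} = \frac{\left(-2680007\right) \frac{1}{-241098}}{7070606} = \left(-2680007\right) \left(- \frac{1}{241098}\right) \frac{1}{7070606} = \frac{243637}{21918} \cdot \frac{1}{7070606} = \frac{243637}{154973542308}$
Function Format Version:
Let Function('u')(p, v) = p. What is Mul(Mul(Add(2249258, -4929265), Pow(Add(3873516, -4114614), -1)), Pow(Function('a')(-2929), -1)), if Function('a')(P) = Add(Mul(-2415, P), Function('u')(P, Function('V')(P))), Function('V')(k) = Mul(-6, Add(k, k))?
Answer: Rational(243637, 154973542308) ≈ 1.5721e-6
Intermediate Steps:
Function('V')(k) = Mul(-12, k) (Function('V')(k) = Mul(-6, Mul(2, k)) = Mul(-12, k))
Function('a')(P) = Mul(-2414, P) (Function('a')(P) = Add(Mul(-2415, P), P) = Mul(-2414, P))
Mul(Mul(Add(2249258, -4929265), Pow(Add(3873516, -4114614), -1)), Pow(Function('a')(-2929), -1)) = Mul(Mul(Add(2249258, -4929265), Pow(Add(3873516, -4114614), -1)), Pow(Mul(-2414, -2929), -1)) = Mul(Mul(-2680007, Pow(-241098, -1)), Pow(7070606, -1)) = Mul(Mul(-2680007, Rational(-1, 241098)), Rational(1, 7070606)) = Mul(Rational(243637, 21918), Rational(1, 7070606)) = Rational(243637, 154973542308)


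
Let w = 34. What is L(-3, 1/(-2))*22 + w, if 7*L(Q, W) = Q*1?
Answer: 172/7 ≈ 24.571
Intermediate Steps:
L(Q, W) = Q/7 (L(Q, W) = (Q*1)/7 = Q/7)
L(-3, 1/(-2))*22 + w = ((⅐)*(-3))*22 + 34 = -3/7*22 + 34 = -66/7 + 34 = 172/7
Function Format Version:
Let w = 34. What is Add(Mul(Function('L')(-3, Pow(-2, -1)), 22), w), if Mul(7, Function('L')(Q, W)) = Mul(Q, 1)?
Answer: Rational(172, 7) ≈ 24.571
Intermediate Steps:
Function('L')(Q, W) = Mul(Rational(1, 7), Q) (Function('L')(Q, W) = Mul(Rational(1, 7), Mul(Q, 1)) = Mul(Rational(1, 7), Q))
Add(Mul(Function('L')(-3, Pow(-2, -1)), 22), w) = Add(Mul(Mul(Rational(1, 7), -3), 22), 34) = Add(Mul(Rational(-3, 7), 22), 34) = Add(Rational(-66, 7), 34) = Rational(172, 7)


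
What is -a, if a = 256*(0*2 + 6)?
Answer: -1536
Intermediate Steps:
a = 1536 (a = 256*(0 + 6) = 256*6 = 1536)
-a = -1*1536 = -1536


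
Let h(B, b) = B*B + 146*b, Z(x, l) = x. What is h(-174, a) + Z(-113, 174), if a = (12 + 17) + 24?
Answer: 37901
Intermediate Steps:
a = 53 (a = 29 + 24 = 53)
h(B, b) = B**2 + 146*b
h(-174, a) + Z(-113, 174) = ((-174)**2 + 146*53) - 113 = (30276 + 7738) - 113 = 38014 - 113 = 37901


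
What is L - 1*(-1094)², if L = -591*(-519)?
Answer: -890107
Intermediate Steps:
L = 306729
L - 1*(-1094)² = 306729 - 1*(-1094)² = 306729 - 1*1196836 = 306729 - 1196836 = -890107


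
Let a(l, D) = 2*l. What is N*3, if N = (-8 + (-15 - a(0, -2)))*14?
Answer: -966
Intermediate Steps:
N = -322 (N = (-8 + (-15 - 2*0))*14 = (-8 + (-15 - 1*0))*14 = (-8 + (-15 + 0))*14 = (-8 - 15)*14 = -23*14 = -322)
N*3 = -322*3 = -966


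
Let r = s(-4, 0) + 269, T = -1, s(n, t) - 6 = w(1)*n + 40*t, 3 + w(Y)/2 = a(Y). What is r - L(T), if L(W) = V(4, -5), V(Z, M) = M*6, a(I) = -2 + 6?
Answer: 297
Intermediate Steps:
a(I) = 4
w(Y) = 2 (w(Y) = -6 + 2*4 = -6 + 8 = 2)
s(n, t) = 6 + 2*n + 40*t (s(n, t) = 6 + (2*n + 40*t) = 6 + 2*n + 40*t)
V(Z, M) = 6*M
L(W) = -30 (L(W) = 6*(-5) = -30)
r = 267 (r = (6 + 2*(-4) + 40*0) + 269 = (6 - 8 + 0) + 269 = -2 + 269 = 267)
r - L(T) = 267 - 1*(-30) = 267 + 30 = 297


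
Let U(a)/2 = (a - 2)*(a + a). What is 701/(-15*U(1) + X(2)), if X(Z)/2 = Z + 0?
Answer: 701/64 ≈ 10.953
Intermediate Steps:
X(Z) = 2*Z (X(Z) = 2*(Z + 0) = 2*Z)
U(a) = 4*a*(-2 + a) (U(a) = 2*((a - 2)*(a + a)) = 2*((-2 + a)*(2*a)) = 2*(2*a*(-2 + a)) = 4*a*(-2 + a))
701/(-15*U(1) + X(2)) = 701/(-60*(-2 + 1) + 2*2) = 701/(-60*(-1) + 4) = 701/(-15*(-4) + 4) = 701/(60 + 4) = 701/64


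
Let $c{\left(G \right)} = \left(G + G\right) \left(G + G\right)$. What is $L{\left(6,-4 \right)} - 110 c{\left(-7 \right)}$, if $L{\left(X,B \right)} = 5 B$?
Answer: $-21580$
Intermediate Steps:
$c{\left(G \right)} = 4 G^{2}$ ($c{\left(G \right)} = 2 G 2 G = 4 G^{2}$)
$L{\left(6,-4 \right)} - 110 c{\left(-7 \right)} = 5 \left(-4\right) - 110 \cdot 4 \left(-7\right)^{2} = -20 - 110 \cdot 4 \cdot 49 = -20 - 21560 = -21580$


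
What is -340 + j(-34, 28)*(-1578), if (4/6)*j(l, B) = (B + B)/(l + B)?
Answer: 21752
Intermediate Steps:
j(l, B) = 3*B/(B + l) (j(l, B) = 3*((B + B)/(l + B))/2 = 3*((2*B)/(B + l))/2 = 3*(2*B/(B + l))/2 = 3*B/(B + l))
-340 + j(-34, 28)*(-1578) = -340 + (3*28/(28 - 34))*(-1578) = -340 + (3*28/(-6))*(-1578) = -340 + (3*28*(-1/6))*(-1578) = -340 - 14*(-1578) = -340 + 22092 = 21752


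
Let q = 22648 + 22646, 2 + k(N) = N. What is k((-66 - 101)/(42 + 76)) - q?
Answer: -5345095/118 ≈ -45297.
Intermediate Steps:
k(N) = -2 + N
q = 45294
k((-66 - 101)/(42 + 76)) - q = (-2 + (-66 - 101)/(42 + 76)) - 1*45294 = (-2 - 167/118) - 45294 = -403/118 - 45294 = -5345095/118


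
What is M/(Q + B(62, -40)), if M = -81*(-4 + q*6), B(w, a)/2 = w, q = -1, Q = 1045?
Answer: 810/1169 ≈ 0.69290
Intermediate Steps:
B(w, a) = 2*w
M = 810 (M = -81*(-4 - 1*6) = -81*(-4 - 6) = -81*(-10) = 810)
M/(Q + B(62, -40)) = 810/(1045 + 2*62) = 810/(1045 + 124) = 810/1169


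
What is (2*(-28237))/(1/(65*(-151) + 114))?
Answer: 547854274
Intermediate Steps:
(2*(-28237))/(1/(65*(-151) + 114)) = -56474/(1/(-9815 + 114)) = -56474/(1/(-9701)) = -56474/(-1/9701) = -56474*(-9701) = 547854274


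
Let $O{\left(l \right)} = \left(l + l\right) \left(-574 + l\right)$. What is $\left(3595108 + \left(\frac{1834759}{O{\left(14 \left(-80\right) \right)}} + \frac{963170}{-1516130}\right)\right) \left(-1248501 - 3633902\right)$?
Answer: $- \frac{11922298805920962437263}{679226240} \approx -1.7553 \cdot 10^{13}$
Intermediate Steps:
$O{\left(l \right)} = 2 l \left(-574 + l\right)$
$\left(3595108 + \left(\frac{1834759}{O{\left(14 \left(-80\right) \right)}} + \frac{963170}{-1516130}\right)\right) \left(-1248501 - 3633902\right) = \left(3595108 + \left(\frac{1834759}{2 \cdot 14 \left(-80\right) \left(-574 + 14 \left(-80\right)\right)} + \frac{963170}{-1516130}\right)\right) \left(-1248501 - 3633902\right) = \left(3595108 + \left(\frac{1834759}{2 \left(-1120\right) \left(-574 - 1120\right)} + 963170 \left(- \frac{1}{1516130}\right)\right)\right) \left(-4882403\right) = \left(3595108 - \left(\frac{96317}{151613} - \frac{1834759}{2 \left(-1120\right) \left(-1694\right)}\right)\right) \left(-4882403\right) = \left(3595108 - \left(\frac{96317}{151613} - \frac{1834759}{3794560}\right)\right) \left(-4882403\right) = \left(3595108 + \left(1834759 \cdot \frac{1}{3794560} - \frac{96317}{151613}\right)\right) \left(-4882403\right) = \left(3595108 + \left(\frac{1834759}{3794560} - \frac{96317}{151613}\right)\right) \left(-4882403\right) = \left(3595108 - \frac{103078299}{679226240}\right) \left(-4882403\right) = \frac{2441891586155621}{679226240} \left(-4882403\right) = - \frac{11922298805920962437263}{679226240}$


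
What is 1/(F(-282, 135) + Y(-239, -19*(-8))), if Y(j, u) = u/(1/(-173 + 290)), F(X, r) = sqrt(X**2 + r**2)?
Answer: 1976/35130323 - sqrt(10861)/105390969 ≈ 5.5259e-5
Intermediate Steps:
Y(j, u) = 117*u (Y(j, u) = u/(1/117) = u*117 = 117*u)
1/(F(-282, 135) + Y(-239, -19*(-8))) = 1/(sqrt((-282)**2 + 135**2) + 117*(-19*(-8))) = 1/(sqrt(79524 + 18225) + 117*152) = 1/(sqrt(97749) + 17784) = 1/(3*sqrt(10861) + 17784) = 1/(17784 + 3*sqrt(10861))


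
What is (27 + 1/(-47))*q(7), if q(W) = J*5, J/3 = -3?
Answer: -57060/47 ≈ -1214.0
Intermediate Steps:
J = -9 (J = 3*(-3) = -9)
q(W) = -45 (q(W) = -9*5 = -45)
(27 + 1/(-47))*q(7) = (27 + 1/(-47))*(-45) = (27 - 1/47)*(-45) = (1268/47)*(-45) = -57060/47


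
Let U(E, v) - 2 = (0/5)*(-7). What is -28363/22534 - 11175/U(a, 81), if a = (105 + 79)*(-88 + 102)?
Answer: -62968544/11267 ≈ -5588.8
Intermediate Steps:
a = 2576 (a = 184*14 = 2576)
U(E, v) = 2 (U(E, v) = 2 + (0/5)*(-7) = 2 + (0*(⅕))*(-7) = 2 + 0*(-7) = 2 + 0 = 2)
-28363/22534 - 11175/U(a, 81) = -28363/22534 - 11175/2 = -62968544/11267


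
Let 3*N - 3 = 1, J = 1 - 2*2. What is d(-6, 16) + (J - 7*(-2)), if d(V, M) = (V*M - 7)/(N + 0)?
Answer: -265/4 ≈ -66.250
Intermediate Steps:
J = -3 (J = 1 - 4 = -3)
N = 4/3 (N = 1 + (⅓)*1 = 1 + ⅓ = 4/3 ≈ 1.3333)
d(V, M) = -21/4 + 3*M*V/4 (d(V, M) = (V*M - 7)/(4/3 + 0) = (M*V - 7)/(4/3) = (-7 + M*V)*(¾) = -21/4 + 3*M*V/4)
d(-6, 16) + (J - 7*(-2)) = (-21/4 + (¾)*16*(-6)) + (-3 - 7*(-2)) = (-21/4 - 72) + (-3 + 14) = -309/4 + 11 = -265/4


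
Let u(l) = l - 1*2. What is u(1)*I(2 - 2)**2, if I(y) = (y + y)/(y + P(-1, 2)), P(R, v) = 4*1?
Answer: 0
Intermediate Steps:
P(R, v) = 4
I(y) = 2*y/(4 + y) (I(y) = (y + y)/(y + 4) = (2*y)/(4 + y) = 2*y/(4 + y))
u(l) = -2 + l (u(l) = l - 2 = -2 + l)
u(1)*I(2 - 2)**2 = (-2 + 1)*(2*(2 - 2)/(4 + (2 - 2)))**2 = -(2*0/(4 + 0))**2 = -(2*0/4)**2 = -(2*0*(1/4))**2 = -1*0**2 = -1*0 = 0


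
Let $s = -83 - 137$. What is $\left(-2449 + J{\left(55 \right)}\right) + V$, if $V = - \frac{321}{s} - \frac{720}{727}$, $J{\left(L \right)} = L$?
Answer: $- \frac{382821393}{159940} \approx -2393.5$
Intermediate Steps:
$s = -220$
$V = \frac{74967}{159940}$ ($V = - \frac{321}{-220} - \frac{720}{727} = \left(-321\right) \left(- \frac{1}{220}\right) - \frac{720}{727} = \frac{321}{220} - \frac{720}{727} = \frac{74967}{159940} \approx 0.46872$)
$\left(-2449 + J{\left(55 \right)}\right) + V = \left(-2449 + 55\right) + \frac{74967}{159940} = -2394 + \frac{74967}{159940} = - \frac{382821393}{159940}$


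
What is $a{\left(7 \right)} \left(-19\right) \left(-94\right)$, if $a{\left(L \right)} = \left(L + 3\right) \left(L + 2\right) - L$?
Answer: $148238$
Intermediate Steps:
$a{\left(L \right)} = - L + \left(2 + L\right) \left(3 + L\right)$ ($a{\left(L \right)} = \left(3 + L\right) \left(2 + L\right) - L = \left(2 + L\right) \left(3 + L\right) - L = - L + \left(2 + L\right) \left(3 + L\right)$)
$a{\left(7 \right)} \left(-19\right) \left(-94\right) = \left(6 + 7^{2} + 4 \cdot 7\right) \left(-19\right) \left(-94\right) = \left(6 + 49 + 28\right) \left(-19\right) \left(-94\right) = 83 \left(-19\right) \left(-94\right) = \left(-1577\right) \left(-94\right) = 148238$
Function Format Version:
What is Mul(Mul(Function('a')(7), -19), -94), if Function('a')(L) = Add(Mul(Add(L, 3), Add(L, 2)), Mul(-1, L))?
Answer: 148238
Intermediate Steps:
Function('a')(L) = Add(Mul(-1, L), Mul(Add(2, L), Add(3, L))) (Function('a')(L) = Add(Mul(Add(3, L), Add(2, L)), Mul(-1, L)) = Add(Mul(Add(2, L), Add(3, L)), Mul(-1, L)) = Add(Mul(-1, L), Mul(Add(2, L), Add(3, L))))
Mul(Mul(Function('a')(7), -19), -94) = Mul(Mul(Add(6, Pow(7, 2), Mul(4, 7)), -19), -94) = Mul(Mul(Add(6, 49, 28), -19), -94) = Mul(Mul(83, -19), -94) = Mul(-1577, -94) = 148238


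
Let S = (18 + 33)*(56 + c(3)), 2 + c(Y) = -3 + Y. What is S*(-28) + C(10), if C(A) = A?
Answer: -77102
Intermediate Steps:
c(Y) = -5 + Y (c(Y) = -2 + (-3 + Y) = -5 + Y)
S = 2754 (S = (18 + 33)*(56 + (-5 + 3)) = 51*(56 - 2) = 51*54 = 2754)
S*(-28) + C(10) = 2754*(-28) + 10 = -77112 + 10 = -77102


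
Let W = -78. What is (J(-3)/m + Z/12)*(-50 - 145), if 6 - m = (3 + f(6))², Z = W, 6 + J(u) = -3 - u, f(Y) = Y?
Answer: 12519/10 ≈ 1251.9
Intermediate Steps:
J(u) = -9 - u (J(u) = -6 + (-3 - u) = -9 - u)
Z = -78
m = -75 (m = 6 - (3 + 6)² = 6 - 1*9² = 6 - 1*81 = 6 - 81 = -75)
(J(-3)/m + Z/12)*(-50 - 145) = ((-9 - 1*(-3))/(-75) - 78/12)*(-50 - 145) = ((-9 + 3)*(-1/75) - 78*1/12)*(-195) = (-6*(-1/75) - 13/2)*(-195) = (2/25 - 13/2)*(-195) = -321/50*(-195) = 12519/10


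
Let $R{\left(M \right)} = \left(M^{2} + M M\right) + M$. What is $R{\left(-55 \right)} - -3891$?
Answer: $9886$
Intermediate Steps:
$R{\left(M \right)} = M + 2 M^{2}$ ($R{\left(M \right)} = \left(M^{2} + M^{2}\right) + M = 2 M^{2} + M = M + 2 M^{2}$)
$R{\left(-55 \right)} - -3891 = - 55 \left(1 + 2 \left(-55\right)\right) - -3891 = - 55 \left(1 - 110\right) + 3891 = \left(-55\right) \left(-109\right) + 3891 = 5995 + 3891 = 9886$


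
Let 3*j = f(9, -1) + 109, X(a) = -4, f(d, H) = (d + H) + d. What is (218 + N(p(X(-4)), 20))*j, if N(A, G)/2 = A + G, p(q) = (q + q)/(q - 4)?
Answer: 10920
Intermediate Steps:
f(d, H) = H + 2*d (f(d, H) = (H + d) + d = H + 2*d)
p(q) = 2*q/(-4 + q) (p(q) = (2*q)/(-4 + q) = 2*q/(-4 + q))
j = 42 (j = ((-1 + 2*9) + 109)/3 = ((-1 + 18) + 109)/3 = (17 + 109)/3 = (1/3)*126 = 42)
N(A, G) = 2*A + 2*G (N(A, G) = 2*(A + G) = 2*A + 2*G)
(218 + N(p(X(-4)), 20))*j = (218 + (2*(2*(-4)/(-4 - 4)) + 2*20))*42 = (218 + (2*(2*(-4)/(-8)) + 40))*42 = (218 + (2*(2*(-4)*(-1/8)) + 40))*42 = (218 + (2*1 + 40))*42 = (218 + (2 + 40))*42 = (218 + 42)*42 = 260*42 = 10920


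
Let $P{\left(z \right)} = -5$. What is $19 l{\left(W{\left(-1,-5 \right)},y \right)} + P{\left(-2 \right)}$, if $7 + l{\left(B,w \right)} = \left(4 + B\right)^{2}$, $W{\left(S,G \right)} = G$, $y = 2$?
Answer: $-119$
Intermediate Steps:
$l{\left(B,w \right)} = -7 + \left(4 + B\right)^{2}$
$19 l{\left(W{\left(-1,-5 \right)},y \right)} + P{\left(-2 \right)} = 19 \left(-7 + \left(4 - 5\right)^{2}\right) - 5 = 19 \left(-7 + \left(-1\right)^{2}\right) - 5 = 19 \left(-7 + 1\right) - 5 = 19 \left(-6\right) - 5 = -114 - 5 = -119$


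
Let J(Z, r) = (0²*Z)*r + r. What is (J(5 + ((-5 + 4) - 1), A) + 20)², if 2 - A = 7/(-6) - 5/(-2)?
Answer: 3844/9 ≈ 427.11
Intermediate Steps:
A = ⅔ (A = 2 - (7/(-6) - 5/(-2)) = 2 - (7*(-⅙) - 5*(-½)) = 2 - (-7/6 + 5/2) = 2 - 1*4/3 = 2 - 4/3 = ⅔ ≈ 0.66667)
J(Z, r) = r (J(Z, r) = (0*Z)*r + r = 0*r + r = 0 + r = r)
(J(5 + ((-5 + 4) - 1), A) + 20)² = (⅔ + 20)² = (62/3)² = 3844/9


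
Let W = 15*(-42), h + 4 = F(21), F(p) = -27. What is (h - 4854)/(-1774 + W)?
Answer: 4885/2404 ≈ 2.0320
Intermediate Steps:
h = -31 (h = -4 - 27 = -31)
W = -630
(h - 4854)/(-1774 + W) = (-31 - 4854)/(-1774 - 630) = -4885/(-2404) = -4885*(-1/2404) = 4885/2404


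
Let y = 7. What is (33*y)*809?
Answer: 186879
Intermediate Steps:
(33*y)*809 = (33*7)*809 = 231*809 = 186879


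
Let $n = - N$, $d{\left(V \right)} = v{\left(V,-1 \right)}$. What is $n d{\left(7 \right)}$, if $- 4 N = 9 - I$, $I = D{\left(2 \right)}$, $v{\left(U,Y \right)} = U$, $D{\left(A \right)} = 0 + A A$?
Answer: $\frac{35}{4} \approx 8.75$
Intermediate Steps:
$D{\left(A \right)} = A^{2}$ ($D{\left(A \right)} = 0 + A^{2} = A^{2}$)
$I = 4$ ($I = 2^{2} = 4$)
$d{\left(V \right)} = V$
$N = - \frac{5}{4}$ ($N = - \frac{9 - 4}{4} = \left(- \frac{1}{4}\right) 5 = - \frac{5}{4} \approx -1.25$)
$n = \frac{5}{4}$ ($n = \left(-1\right) \left(- \frac{5}{4}\right) = \frac{5}{4} \approx 1.25$)
$n d{\left(7 \right)} = \frac{5}{4} \cdot 7 = \frac{35}{4}$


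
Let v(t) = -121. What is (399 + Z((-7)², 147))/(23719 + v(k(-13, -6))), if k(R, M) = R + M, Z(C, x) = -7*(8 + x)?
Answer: -343/11799 ≈ -0.029070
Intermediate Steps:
Z(C, x) = -56 - 7*x
k(R, M) = M + R
(399 + Z((-7)², 147))/(23719 + v(k(-13, -6))) = (399 + (-56 - 7*147))/(23719 - 121) = (399 + (-56 - 1029))/23598 = (399 - 1085)*(1/23598) = -686*1/23598 = -343/11799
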